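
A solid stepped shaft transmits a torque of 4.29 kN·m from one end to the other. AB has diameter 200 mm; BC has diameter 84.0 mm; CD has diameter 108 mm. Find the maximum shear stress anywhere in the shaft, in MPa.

Under the same torque, τ_max = 16T/(πd³) is largest where d is smallest — segment BC (d = 84.0 mm).
τ_max = 16·4290/(π·(0.0840)³) = 3.686×10^7 Pa.

36.9 MPa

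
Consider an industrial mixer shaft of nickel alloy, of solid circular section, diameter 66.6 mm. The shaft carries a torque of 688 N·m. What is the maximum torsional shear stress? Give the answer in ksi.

1.72 ksi

J = πd⁴/32 = π(0.0666)⁴/32 = 1.932×10^-6 m⁴.
τ_max = T·r/J = 688.0 × 0.0333 / 1.932×10^-6 = 1.186×10^7 Pa.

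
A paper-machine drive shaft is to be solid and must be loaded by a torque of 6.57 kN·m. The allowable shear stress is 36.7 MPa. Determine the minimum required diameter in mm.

97.0 mm

For a solid shaft τ_max = 16T/(πd³), so d = (16T/(π τ_allow))^(1/3) = (16·6570/(π·3.67×10^7))^(1/3) = 0.09697 m.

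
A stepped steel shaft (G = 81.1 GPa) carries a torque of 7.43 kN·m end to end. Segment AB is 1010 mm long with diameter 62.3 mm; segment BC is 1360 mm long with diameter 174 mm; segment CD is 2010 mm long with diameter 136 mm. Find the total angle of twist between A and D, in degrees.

3.98°

J_AB = π(0.0623)⁴/32 = 1.48×10^-6 m⁴; J_BC = π(0.174)⁴/32 = 9.00×10^-5 m⁴; J_CD = π(0.136)⁴/32 = 3.36×10^-5 m⁴.
θ = (T/G)·Σ L_i/J_i = (7430/81.1×10⁹)·(1.01/1.48×10^-6 + 1.36/9.00×10^-5 + 2.01/3.36×10^-5) = 0.06943 rad.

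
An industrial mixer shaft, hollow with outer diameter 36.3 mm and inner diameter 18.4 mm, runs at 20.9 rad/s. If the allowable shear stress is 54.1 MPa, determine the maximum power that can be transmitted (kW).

9.92 kW

J = π(d_o⁴ − d_i⁴)/32 = π(0.0363⁴ − 0.0184⁴)/32 = 1.592×10^-7 m⁴.
T_max = τ_allow·J/r = 5.41×10^7 × 1.592×10^-7 / 0.0181 = 474.6 N·m.
ω = 20.9 rad/s, so P_max = T_max·ω = 9918 W.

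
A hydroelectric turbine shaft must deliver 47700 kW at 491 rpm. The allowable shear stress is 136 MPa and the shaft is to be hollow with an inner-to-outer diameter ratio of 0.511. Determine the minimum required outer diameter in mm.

ω = 2π·491/60 = 51.42 rad/s, so T = P/ω = 47700×10³ / 51.42 = 927700 N·m.
For a hollow shaft with d_i/d_o = 0.511: τ_max = 16T/(π d_o³ (1−k⁴)), so d_o = [16T/(π τ_allow (1−k⁴))]^(1/3) = [16·927700/(π·1.36×10^8·0.9318)]^(1/3) = 0.3341 m.

334 mm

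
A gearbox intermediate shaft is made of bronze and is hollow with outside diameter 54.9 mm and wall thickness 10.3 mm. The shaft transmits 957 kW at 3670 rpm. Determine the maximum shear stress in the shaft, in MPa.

90.4 MPa

ω = 2π·3670/60 = 384.3 rad/s, so T = P/ω = 957×10³ / 384.3 = 2490 N·m.
J = π(d_o⁴ − d_i⁴)/32 = π(0.0549⁴ − 0.0343⁴)/32 = 7.560×10^-7 m⁴.
τ_max = T·r/J = 2490 × 0.0274 / 7.560×10^-7 = 9.042×10^7 Pa.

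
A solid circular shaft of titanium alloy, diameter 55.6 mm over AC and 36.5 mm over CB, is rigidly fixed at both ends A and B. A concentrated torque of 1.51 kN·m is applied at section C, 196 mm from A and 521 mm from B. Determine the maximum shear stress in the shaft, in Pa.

Compatibility: T_A·a/J_AC = T_B·b/J_CB with T_A + T_B = T₀.
J_AC = 9.38×10^-7 m⁴, J_CB = 1.74×10^-7 m⁴, so T_A = T₀·(J_AC/a)/((J_AC/a)+(J_CB/b)) = 1411 N·m, T_B = 98.61 N·m.
τ in each portion: τ_AC = 4.18×10^7 Pa, τ_CB = 1.03×10^7 Pa; maximum is in AC.
τ_max = T_AC·r/J = 1411·0.0278/9.38×10^-7 = 4.182×10^7 Pa.

4.18e7 Pa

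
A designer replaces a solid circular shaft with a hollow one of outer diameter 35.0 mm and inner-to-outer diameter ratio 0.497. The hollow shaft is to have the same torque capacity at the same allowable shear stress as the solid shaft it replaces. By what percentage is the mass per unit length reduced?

21.5 %

Equal τ_max and T ⇒ the solid shaft needs d_s³ = d_o³(1−k⁴), so d_s = 35.0·(1−0.497⁴)^(1/3) = 34.27 mm.
Area ratio A_h/A_s = d_o²(1−k²)/d_s² = (1−k²)/(1−k⁴)^(2/3) = 0.7853.
Mass saving = 1 − 0.7853 = 21.5 %.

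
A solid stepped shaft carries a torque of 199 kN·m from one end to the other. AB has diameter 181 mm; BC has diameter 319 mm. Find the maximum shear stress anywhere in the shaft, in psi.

Under the same torque, τ_max = 16T/(πd³) is largest where d is smallest — segment AB (d = 181 mm).
τ_max = 16·199000/(π·(0.181)³) = 1.709×10^8 Pa.

24800 psi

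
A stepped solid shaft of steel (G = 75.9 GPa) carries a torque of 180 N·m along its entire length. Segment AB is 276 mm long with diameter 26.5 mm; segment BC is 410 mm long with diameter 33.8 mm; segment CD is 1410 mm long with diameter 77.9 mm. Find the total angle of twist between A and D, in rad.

0.0220 rad

J_AB = π(0.0265)⁴/32 = 4.84×10^-8 m⁴; J_BC = π(0.0338)⁴/32 = 1.28×10^-7 m⁴; J_CD = π(0.0779)⁴/32 = 3.62×10^-6 m⁴.
θ = (T/G)·Σ L_i/J_i = (180.0/75.9×10⁹)·(0.276/4.84×10^-8 + 0.410/1.28×10^-7 + 1.41/3.62×10^-6) = 0.02203 rad.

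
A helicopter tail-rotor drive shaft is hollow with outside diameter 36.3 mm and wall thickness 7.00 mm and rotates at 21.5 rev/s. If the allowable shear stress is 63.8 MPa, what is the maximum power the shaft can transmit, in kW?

69.4 kW

J = π(d_o⁴ − d_i⁴)/32 = π(0.0363⁴ − 0.0223⁴)/32 = 1.462×10^-7 m⁴.
T_max = τ_allow·J/r = 6.38×10^7 × 1.462×10^-7 / 0.0181 = 513.9 N·m.
ω = 2π·21.5 = 135.1 rad/s, so P_max = T_max·ω = 6.942×10^4 W.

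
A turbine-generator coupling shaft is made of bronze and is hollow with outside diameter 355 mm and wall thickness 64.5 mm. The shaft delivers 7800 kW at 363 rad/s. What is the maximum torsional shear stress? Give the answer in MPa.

2.93 MPa

ω = 363 rad/s, so T = P/ω = 7800×10³ / 363.0 = 21490 N·m.
J = π(d_o⁴ − d_i⁴)/32 = π(0.355⁴ − 0.226⁴)/32 = 1.303×10^-3 m⁴.
τ_max = T·r/J = 21490 × 0.177 / 1.303×10^-3 = 2.927×10^6 Pa.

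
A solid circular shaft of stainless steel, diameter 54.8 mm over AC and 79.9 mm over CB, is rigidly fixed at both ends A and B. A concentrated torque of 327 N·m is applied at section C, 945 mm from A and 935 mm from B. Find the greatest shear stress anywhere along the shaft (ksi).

Compatibility: T_A·a/J_AC = T_B·b/J_CB with T_A + T_B = T₀.
J_AC = 8.85×10^-7 m⁴, J_CB = 4.00×10^-6 m⁴, so T_A = T₀·(J_AC/a)/((J_AC/a)+(J_CB/b)) = 58.73 N·m, T_B = 268.3 N·m.
τ in each portion: τ_AC = 1.82×10^6 Pa, τ_CB = 2.68×10^6 Pa; maximum is in CB.
τ_max = T_CB·r/J = 268.3·0.0399/4.00×10^-6 = 2.679×10^6 Pa.

0.388 ksi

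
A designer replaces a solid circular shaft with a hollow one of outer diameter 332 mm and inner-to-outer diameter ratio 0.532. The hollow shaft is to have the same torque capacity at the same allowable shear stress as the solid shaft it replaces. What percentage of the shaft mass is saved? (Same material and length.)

Equal τ_max and T ⇒ the solid shaft needs d_s³ = d_o³(1−k⁴), so d_s = 332·(1−0.532⁴)^(1/3) = 322.9 mm.
Area ratio A_h/A_s = d_o²(1−k²)/d_s² = (1−k²)/(1−k⁴)^(2/3) = 0.7580.
Mass saving = 1 − 0.7580 = 24.2 %.

24.2 %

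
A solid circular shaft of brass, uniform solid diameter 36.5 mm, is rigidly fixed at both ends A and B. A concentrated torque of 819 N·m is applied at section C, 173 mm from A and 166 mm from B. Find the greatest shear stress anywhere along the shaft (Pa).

4.38e7 Pa

With uniform GJ and both ends fixed, compatibility θ_AC = θ_CB gives T_A·a = T_B·b, together with T_A + T_B = T₀.
T_A = T₀·b/(a+b) = 819.0·166/339.0 = 401.0 N·m; T_B = 418.0 N·m.
τ in each portion: τ_AC = 4.20×10^7 Pa, τ_CB = 4.38×10^7 Pa; maximum is in CB.
τ_max = T_CB·r/J = 418.0·0.0182/1.74×10^-7 = 4.377×10^7 Pa.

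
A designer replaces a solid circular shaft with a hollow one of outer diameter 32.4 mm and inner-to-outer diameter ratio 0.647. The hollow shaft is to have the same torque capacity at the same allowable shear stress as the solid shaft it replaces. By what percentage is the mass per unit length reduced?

Equal τ_max and T ⇒ the solid shaft needs d_s³ = d_o³(1−k⁴), so d_s = 32.4·(1−0.647⁴)^(1/3) = 30.38 mm.
Area ratio A_h/A_s = d_o²(1−k²)/d_s² = (1−k²)/(1−k⁴)^(2/3) = 0.6611.
Mass saving = 1 − 0.6611 = 33.9 %.

33.9 %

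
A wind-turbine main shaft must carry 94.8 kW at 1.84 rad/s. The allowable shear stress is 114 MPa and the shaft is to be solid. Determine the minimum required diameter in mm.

132 mm

ω = 1.84 rad/s, so T = P/ω = 94.8×10³ / 1.840 = 51520 N·m.
For a solid shaft τ_max = 16T/(πd³), so d = (16T/(π τ_allow))^(1/3) = (16·51520/(π·1.14×10^8))^(1/3) = 0.1320 m.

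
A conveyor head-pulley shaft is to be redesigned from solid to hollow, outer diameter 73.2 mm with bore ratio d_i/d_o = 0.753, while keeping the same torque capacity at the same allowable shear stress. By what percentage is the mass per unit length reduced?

Equal τ_max and T ⇒ the solid shaft needs d_s³ = d_o³(1−k⁴), so d_s = 73.2·(1−0.753⁴)^(1/3) = 64.32 mm.
Area ratio A_h/A_s = d_o²(1−k²)/d_s² = (1−k²)/(1−k⁴)^(2/3) = 0.5608.
Mass saving = 1 − 0.5608 = 43.9 %.

43.9 %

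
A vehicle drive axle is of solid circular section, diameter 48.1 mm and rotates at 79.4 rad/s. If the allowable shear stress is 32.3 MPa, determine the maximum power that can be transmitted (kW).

56.0 kW

J = πd⁴/32 = π(0.0481)⁴/32 = 5.255×10^-7 m⁴.
T_max = τ_allow·J/r = 3.23×10^7 × 5.255×10^-7 / 0.0241 = 705.8 N·m.
ω = 79.4 rad/s, so P_max = T_max·ω = 5.604×10^4 W.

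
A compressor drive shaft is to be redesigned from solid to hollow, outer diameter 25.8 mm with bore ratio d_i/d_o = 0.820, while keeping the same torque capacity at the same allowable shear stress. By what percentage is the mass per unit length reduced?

51.1 %

Equal τ_max and T ⇒ the solid shaft needs d_s³ = d_o³(1−k⁴), so d_s = 25.8·(1−0.820⁴)^(1/3) = 21.11 mm.
Area ratio A_h/A_s = d_o²(1−k²)/d_s² = (1−k²)/(1−k⁴)^(2/3) = 0.4893.
Mass saving = 1 − 0.4893 = 51.1 %.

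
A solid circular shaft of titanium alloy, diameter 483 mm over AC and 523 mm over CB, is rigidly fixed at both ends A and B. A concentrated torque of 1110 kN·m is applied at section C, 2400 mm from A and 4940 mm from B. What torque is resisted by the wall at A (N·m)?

Compatibility: T_A·a/J_AC = T_B·b/J_CB with T_A + T_B = T₀.
J_AC = 5.34×10^-3 m⁴, J_CB = 7.35×10^-3 m⁴, so T_A = T₀·(J_AC/a)/((J_AC/a)+(J_CB/b)) = 665500 N·m, T_B = 444500 N·m.

666000 N·m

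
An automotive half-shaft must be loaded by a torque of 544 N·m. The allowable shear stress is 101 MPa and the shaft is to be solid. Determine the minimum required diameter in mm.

30.2 mm

For a solid shaft τ_max = 16T/(πd³), so d = (16T/(π τ_allow))^(1/3) = (16·544.0/(π·1.01×10^8))^(1/3) = 0.03016 m.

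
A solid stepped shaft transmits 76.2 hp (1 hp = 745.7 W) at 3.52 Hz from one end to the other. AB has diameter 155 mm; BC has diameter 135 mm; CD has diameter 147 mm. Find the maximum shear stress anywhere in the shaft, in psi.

771 psi

ω = 2π·3.52 = 22.12 rad/s, so T = P/ω = 76.2×745.7 / 22.12 = 2569 N·m.
Under the same torque, τ_max = 16T/(πd³) is largest where d is smallest — segment BC (d = 135 mm).
τ_max = 16·2569/(π·(0.135)³) = 5.318×10^6 Pa.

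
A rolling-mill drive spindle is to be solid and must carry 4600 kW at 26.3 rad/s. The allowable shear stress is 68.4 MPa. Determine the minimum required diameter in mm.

235 mm

ω = 26.3 rad/s, so T = P/ω = 4600×10³ / 26.30 = 174900 N·m.
For a solid shaft τ_max = 16T/(πd³), so d = (16T/(π τ_allow))^(1/3) = (16·174900/(π·6.84×10^7))^(1/3) = 0.2353 m.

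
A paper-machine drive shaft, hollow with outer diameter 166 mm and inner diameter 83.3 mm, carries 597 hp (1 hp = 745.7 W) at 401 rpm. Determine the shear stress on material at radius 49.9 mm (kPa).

7580 kPa

ω = 2π·401/60 = 41.99 rad/s, so T = P/ω = 597×745.7 / 41.99 = 10600 N·m.
J = π(d_o⁴ − d_i⁴)/32 = π(0.166⁴ − 0.0833⁴)/32 = 6.982×10^-5 m⁴.
Shear stress varies linearly with radius: τ = T·r/J = 10600 × 0.0499 / 6.982×10^-5 = 7.577×10^6 Pa.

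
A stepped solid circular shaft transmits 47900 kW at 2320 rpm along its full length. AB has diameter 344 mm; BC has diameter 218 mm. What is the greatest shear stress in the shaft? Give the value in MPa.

ω = 2π·2320/60 = 242.9 rad/s, so T = P/ω = 47900×10³ / 242.9 = 197200 N·m.
Under the same torque, τ_max = 16T/(πd³) is largest where d is smallest — segment BC (d = 218 mm).
τ_max = 16·197200/(π·(0.218)³) = 9.692×10^7 Pa.

96.9 MPa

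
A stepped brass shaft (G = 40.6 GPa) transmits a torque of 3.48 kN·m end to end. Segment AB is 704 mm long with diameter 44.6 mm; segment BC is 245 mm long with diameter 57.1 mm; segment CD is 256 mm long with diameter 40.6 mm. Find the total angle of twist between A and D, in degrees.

14.8°

J_AB = π(0.0446)⁴/32 = 3.88×10^-7 m⁴; J_BC = π(0.0571)⁴/32 = 1.04×10^-6 m⁴; J_CD = π(0.0406)⁴/32 = 2.67×10^-7 m⁴.
θ = (T/G)·Σ L_i/J_i = (3480/40.6×10⁹)·(0.704/3.88×10^-7 + 0.245/1.04×10^-6 + 0.256/2.67×10^-7) = 0.2577 rad.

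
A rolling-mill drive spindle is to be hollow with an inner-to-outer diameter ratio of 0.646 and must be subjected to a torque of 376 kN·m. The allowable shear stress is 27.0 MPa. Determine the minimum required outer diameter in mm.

441 mm

For a hollow shaft with d_i/d_o = 0.646: τ_max = 16T/(π d_o³ (1−k⁴)), so d_o = [16T/(π τ_allow (1−k⁴))]^(1/3) = [16·376000/(π·2.70×10^7·0.8258)]^(1/3) = 0.4412 m.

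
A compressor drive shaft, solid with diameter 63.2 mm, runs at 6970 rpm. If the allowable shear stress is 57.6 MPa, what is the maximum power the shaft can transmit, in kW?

2080 kW

J = πd⁴/32 = π(0.0632)⁴/32 = 1.566×10^-6 m⁴.
T_max = τ_allow·J/r = 5.76×10^7 × 1.566×10^-6 / 0.0316 = 2855 N·m.
ω = 2π·6970/60 = 729.9 rad/s, so P_max = T_max·ω = 2.084×10^6 W.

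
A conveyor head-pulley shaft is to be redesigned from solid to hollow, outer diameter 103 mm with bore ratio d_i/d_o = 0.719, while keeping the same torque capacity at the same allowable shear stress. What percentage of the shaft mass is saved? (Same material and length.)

Equal τ_max and T ⇒ the solid shaft needs d_s³ = d_o³(1−k⁴), so d_s = 103·(1−0.719⁴)^(1/3) = 92.86 mm.
Area ratio A_h/A_s = d_o²(1−k²)/d_s² = (1−k²)/(1−k⁴)^(2/3) = 0.5943.
Mass saving = 1 − 0.5943 = 40.6 %.

40.6 %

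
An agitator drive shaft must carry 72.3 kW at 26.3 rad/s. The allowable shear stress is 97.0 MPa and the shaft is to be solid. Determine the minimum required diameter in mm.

52.5 mm

ω = 26.3 rad/s, so T = P/ω = 72.3×10³ / 26.30 = 2749 N·m.
For a solid shaft τ_max = 16T/(πd³), so d = (16T/(π τ_allow))^(1/3) = (16·2749/(π·9.70×10^7))^(1/3) = 0.05246 m.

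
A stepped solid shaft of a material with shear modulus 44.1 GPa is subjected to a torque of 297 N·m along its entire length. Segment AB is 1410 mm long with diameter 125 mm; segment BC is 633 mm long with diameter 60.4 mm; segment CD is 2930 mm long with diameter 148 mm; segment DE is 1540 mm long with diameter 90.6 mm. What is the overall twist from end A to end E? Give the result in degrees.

J_AB = π(0.125)⁴/32 = 2.40×10^-5 m⁴; J_BC = π(0.0604)⁴/32 = 1.31×10^-6 m⁴; J_CD = π(0.148)⁴/32 = 4.71×10^-5 m⁴; J_DE = π(0.0906)⁴/32 = 6.61×10^-6 m⁴.
θ = (T/G)·Σ L_i/J_i = (297.0/44.1×10⁹)·(1.41/2.40×10^-5 + 0.633/1.31×10^-6 + 2.93/4.71×10^-5 + 1.54/6.61×10^-6) = 5.646×10^-3 rad.

0.323°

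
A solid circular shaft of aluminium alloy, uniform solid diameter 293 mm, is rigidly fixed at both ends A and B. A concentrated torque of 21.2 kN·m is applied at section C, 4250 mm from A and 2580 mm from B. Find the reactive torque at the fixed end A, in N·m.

8010 N·m

With uniform GJ and both ends fixed, compatibility θ_AC = θ_CB gives T_A·a = T_B·b, together with T_A + T_B = T₀.
T_A = T₀·b/(a+b) = 21200·2580/6830 = 8008 N·m; T_B = 13190 N·m.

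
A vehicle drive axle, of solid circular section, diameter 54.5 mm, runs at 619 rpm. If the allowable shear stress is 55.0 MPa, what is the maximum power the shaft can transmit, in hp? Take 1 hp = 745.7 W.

J = πd⁴/32 = π(0.0545)⁴/32 = 8.661×10^-7 m⁴.
T_max = τ_allow·J/r = 5.50×10^7 × 8.661×10^-7 / 0.0272 = 1748 N·m.
ω = 2π·619/60 = 64.82 rad/s, so P_max = T_max·ω = 1.133×10^5 W.

152 hp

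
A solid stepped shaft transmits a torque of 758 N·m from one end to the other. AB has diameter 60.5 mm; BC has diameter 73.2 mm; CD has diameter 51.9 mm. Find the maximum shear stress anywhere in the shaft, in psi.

Under the same torque, τ_max = 16T/(πd³) is largest where d is smallest — segment CD (d = 51.9 mm).
τ_max = 16·758.0/(π·(0.0519)³) = 2.761×10^7 Pa.

4010 psi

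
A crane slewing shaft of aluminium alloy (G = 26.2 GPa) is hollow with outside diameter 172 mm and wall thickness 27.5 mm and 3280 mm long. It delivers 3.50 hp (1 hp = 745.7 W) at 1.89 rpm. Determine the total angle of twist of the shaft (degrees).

1.40°

ω = 2π·1.89/60 = 0.1979 rad/s, so T = P/ω = 3.50×745.7 / 0.1979 = 13190 N·m.
J = π(d_o⁴ − d_i⁴)/32 = π(0.172⁴ − 0.117⁴)/32 = 6.753×10^-5 m⁴.
θ = T·L/(G·J) = 13190 × 3.28 / (26.2×10⁹ × 6.753×10^-5) = 0.02445 rad.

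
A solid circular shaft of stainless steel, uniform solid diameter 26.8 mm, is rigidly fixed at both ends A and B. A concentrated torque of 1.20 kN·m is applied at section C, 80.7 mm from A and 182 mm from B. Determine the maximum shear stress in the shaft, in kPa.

220000 kPa

With uniform GJ and both ends fixed, compatibility θ_AC = θ_CB gives T_A·a = T_B·b, together with T_A + T_B = T₀.
T_A = T₀·b/(a+b) = 1200·182/262.7 = 831.4 N·m; T_B = 368.6 N·m.
τ in each portion: τ_AC = 2.20×10^8 Pa, τ_CB = 9.75×10^7 Pa; maximum is in AC.
τ_max = T_AC·r/J = 831.4·0.0134/5.06×10^-8 = 2.200×10^8 Pa.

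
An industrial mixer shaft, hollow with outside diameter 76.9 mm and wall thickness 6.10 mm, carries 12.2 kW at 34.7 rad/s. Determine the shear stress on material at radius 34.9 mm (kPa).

ω = 34.7 rad/s, so T = P/ω = 12.2×10³ / 34.70 = 351.6 N·m.
J = π(d_o⁴ − d_i⁴)/32 = π(0.0769⁴ − 0.0647⁴)/32 = 1.713×10^-6 m⁴.
Shear stress varies linearly with radius: τ = T·r/J = 351.6 × 0.0349 / 1.713×10^-6 = 7.163×10^6 Pa.

7160 kPa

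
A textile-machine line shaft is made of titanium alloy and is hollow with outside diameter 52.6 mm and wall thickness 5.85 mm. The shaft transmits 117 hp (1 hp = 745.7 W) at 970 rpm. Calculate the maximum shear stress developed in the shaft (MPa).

ω = 2π·970/60 = 101.6 rad/s, so T = P/ω = 117×745.7 / 101.6 = 858.9 N·m.
J = π(d_o⁴ − d_i⁴)/32 = π(0.0526⁴ − 0.0409⁴)/32 = 4.768×10^-7 m⁴.
τ_max = T·r/J = 858.9 × 0.0263 / 4.768×10^-7 = 4.738×10^7 Pa.

47.4 MPa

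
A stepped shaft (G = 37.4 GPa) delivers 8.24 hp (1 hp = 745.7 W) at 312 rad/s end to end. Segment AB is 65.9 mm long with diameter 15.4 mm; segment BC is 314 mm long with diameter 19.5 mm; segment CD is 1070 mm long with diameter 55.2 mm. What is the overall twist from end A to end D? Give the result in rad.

ω = 312 rad/s, so T = P/ω = 8.24×745.7 / 312.0 = 19.69 N·m.
J_AB = π(0.0154)⁴/32 = 5.52×10^-9 m⁴; J_BC = π(0.0195)⁴/32 = 1.42×10^-8 m⁴; J_CD = π(0.0552)⁴/32 = 9.11×10^-7 m⁴.
θ = (T/G)·Σ L_i/J_i = (19.69/37.4×10⁹)·(0.0659/5.52×10^-9 + 0.314/1.42×10^-8 + 1.07/9.11×10^-7) = 0.01855 rad.

0.0186 rad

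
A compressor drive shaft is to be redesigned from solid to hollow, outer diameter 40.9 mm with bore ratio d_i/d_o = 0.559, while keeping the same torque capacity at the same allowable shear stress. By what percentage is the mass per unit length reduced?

Equal τ_max and T ⇒ the solid shaft needs d_s³ = d_o³(1−k⁴), so d_s = 40.9·(1−0.559⁴)^(1/3) = 39.52 mm.
Area ratio A_h/A_s = d_o²(1−k²)/d_s² = (1−k²)/(1−k⁴)^(2/3) = 0.7363.
Mass saving = 1 − 0.7363 = 26.4 %.

26.4 %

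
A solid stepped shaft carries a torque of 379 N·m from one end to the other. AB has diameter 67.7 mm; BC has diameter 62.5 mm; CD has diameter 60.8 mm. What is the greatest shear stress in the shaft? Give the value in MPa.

8.59 MPa

Under the same torque, τ_max = 16T/(πd³) is largest where d is smallest — segment CD (d = 60.8 mm).
τ_max = 16·379.0/(π·(0.0608)³) = 8.588×10^6 Pa.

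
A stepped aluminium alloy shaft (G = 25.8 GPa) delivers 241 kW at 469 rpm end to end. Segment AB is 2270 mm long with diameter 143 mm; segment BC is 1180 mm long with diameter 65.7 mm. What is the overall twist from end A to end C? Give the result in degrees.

7.63°

ω = 2π·469/60 = 49.11 rad/s, so T = P/ω = 241×10³ / 49.11 = 4907 N·m.
J_AB = π(0.143)⁴/32 = 4.11×10^-5 m⁴; J_BC = π(0.0657)⁴/32 = 1.83×10^-6 m⁴.
θ = (T/G)·Σ L_i/J_i = (4907/25.8×10⁹)·(2.27/4.11×10^-5 + 1.18/1.83×10^-6) = 0.1332 rad.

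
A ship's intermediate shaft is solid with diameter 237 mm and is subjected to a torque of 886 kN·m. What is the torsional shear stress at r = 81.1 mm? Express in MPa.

232 MPa

J = πd⁴/32 = π(0.237)⁴/32 = 3.097×10^-4 m⁴.
Shear stress varies linearly with radius: τ = T·r/J = 886000 × 0.0811 / 3.097×10^-4 = 2.320×10^8 Pa.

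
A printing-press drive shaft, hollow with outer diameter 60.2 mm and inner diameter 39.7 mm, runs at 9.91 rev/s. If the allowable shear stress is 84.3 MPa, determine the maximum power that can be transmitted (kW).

J = π(d_o⁴ − d_i⁴)/32 = π(0.0602⁴ − 0.0397⁴)/32 = 1.046×10^-6 m⁴.
T_max = τ_allow·J/r = 8.43×10^7 × 1.046×10^-6 / 0.0301 = 2928 N·m.
ω = 2π·9.91 = 62.27 rad/s, so P_max = T_max·ω = 1.823×10^5 W.

182 kW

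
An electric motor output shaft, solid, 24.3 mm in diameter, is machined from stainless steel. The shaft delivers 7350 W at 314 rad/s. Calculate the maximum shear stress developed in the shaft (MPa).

8.31 MPa

ω = 314 rad/s, so T = P/ω = 7350 / 314.0 = 23.41 N·m.
J = πd⁴/32 = π(0.0243)⁴/32 = 3.423×10^-8 m⁴.
τ_max = T·r/J = 23.41 × 0.0122 / 3.423×10^-8 = 8.308×10^6 Pa.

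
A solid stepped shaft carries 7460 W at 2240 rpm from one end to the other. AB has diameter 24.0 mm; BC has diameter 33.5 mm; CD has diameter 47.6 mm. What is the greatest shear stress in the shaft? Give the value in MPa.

11.7 MPa

ω = 2π·2240/60 = 234.6 rad/s, so T = P/ω = 7460 / 234.6 = 31.80 N·m.
Under the same torque, τ_max = 16T/(πd³) is largest where d is smallest — segment AB (d = 24.0 mm).
τ_max = 16·31.80/(π·(0.0240)³) = 1.172×10^7 Pa.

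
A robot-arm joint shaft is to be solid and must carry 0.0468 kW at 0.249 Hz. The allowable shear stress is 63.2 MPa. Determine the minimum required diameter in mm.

13.4 mm

ω = 2π·0.249 = 1.565 rad/s, so T = P/ω = 0.0468×10³ / 1.565 = 29.91 N·m.
For a solid shaft τ_max = 16T/(πd³), so d = (16T/(π τ_allow))^(1/3) = (16·29.91/(π·6.32×10^7))^(1/3) = 0.01341 m.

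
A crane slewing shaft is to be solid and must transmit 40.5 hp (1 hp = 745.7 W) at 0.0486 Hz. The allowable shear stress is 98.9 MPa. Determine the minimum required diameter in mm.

172 mm

ω = 2π·0.0486 = 0.3054 rad/s, so T = P/ω = 40.5×745.7 / 0.3054 = 98900 N·m.
For a solid shaft τ_max = 16T/(πd³), so d = (16T/(π τ_allow))^(1/3) = (16·98900/(π·9.89×10^7))^(1/3) = 0.1721 m.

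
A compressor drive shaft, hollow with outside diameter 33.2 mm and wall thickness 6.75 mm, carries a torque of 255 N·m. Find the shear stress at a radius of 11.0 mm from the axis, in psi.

3890 psi

J = π(d_o⁴ − d_i⁴)/32 = π(0.0332⁴ − 0.0197⁴)/32 = 1.045×10^-7 m⁴.
Shear stress varies linearly with radius: τ = T·r/J = 255.0 × 0.0110 / 1.045×10^-7 = 2.684×10^7 Pa.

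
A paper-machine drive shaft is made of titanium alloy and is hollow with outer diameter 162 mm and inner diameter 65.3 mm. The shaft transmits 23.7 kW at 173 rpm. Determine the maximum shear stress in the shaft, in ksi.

ω = 2π·173/60 = 18.12 rad/s, so T = P/ω = 23.7×10³ / 18.12 = 1308 N·m.
J = π(d_o⁴ − d_i⁴)/32 = π(0.162⁴ − 0.0653⁴)/32 = 6.583×10^-5 m⁴.
τ_max = T·r/J = 1308 × 0.0810 / 6.583×10^-5 = 1.610×10^6 Pa.

0.233 ksi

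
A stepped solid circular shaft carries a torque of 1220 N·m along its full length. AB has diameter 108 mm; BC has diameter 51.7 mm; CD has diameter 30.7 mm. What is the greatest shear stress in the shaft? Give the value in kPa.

Under the same torque, τ_max = 16T/(πd³) is largest where d is smallest — segment CD (d = 30.7 mm).
τ_max = 16·1220/(π·(0.0307)³) = 2.147×10^8 Pa.

215000 kPa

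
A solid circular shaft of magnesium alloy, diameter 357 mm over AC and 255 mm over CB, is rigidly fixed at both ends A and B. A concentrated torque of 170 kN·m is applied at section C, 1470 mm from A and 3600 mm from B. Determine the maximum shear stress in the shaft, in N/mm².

Compatibility: T_A·a/J_AC = T_B·b/J_CB with T_A + T_B = T₀.
J_AC = 1.59×10^-3 m⁴, J_CB = 4.15×10^-4 m⁴, so T_A = T₀·(J_AC/a)/((J_AC/a)+(J_CB/b)) = 153700 N·m, T_B = 16330 N·m.
τ in each portion: τ_AC = 1.72×10^7 Pa, τ_CB = 5.02×10^6 Pa; maximum is in AC.
τ_max = T_AC·r/J = 153700·0.178/1.59×10^-3 = 1.720×10^7 Pa.

17.2 N/mm²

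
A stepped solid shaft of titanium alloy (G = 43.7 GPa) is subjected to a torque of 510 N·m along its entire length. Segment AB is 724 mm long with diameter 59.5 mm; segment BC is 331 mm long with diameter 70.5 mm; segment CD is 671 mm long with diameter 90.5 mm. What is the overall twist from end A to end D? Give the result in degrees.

0.553°

J_AB = π(0.0595)⁴/32 = 1.23×10^-6 m⁴; J_BC = π(0.0705)⁴/32 = 2.43×10^-6 m⁴; J_CD = π(0.0905)⁴/32 = 6.59×10^-6 m⁴.
θ = (T/G)·Σ L_i/J_i = (510.0/43.7×10⁹)·(0.724/1.23×10^-6 + 0.331/2.43×10^-6 + 0.671/6.59×10^-6) = 9.649×10^-3 rad.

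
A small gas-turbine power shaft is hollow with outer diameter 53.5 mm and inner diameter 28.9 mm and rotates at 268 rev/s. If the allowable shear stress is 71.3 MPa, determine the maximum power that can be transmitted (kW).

3300 kW

J = π(d_o⁴ − d_i⁴)/32 = π(0.0535⁴ − 0.0289⁴)/32 = 7.358×10^-7 m⁴.
T_max = τ_allow·J/r = 7.13×10^7 × 7.358×10^-7 / 0.0267 = 1961 N·m.
ω = 2π·268 = 1684 rad/s, so P_max = T_max·ω = 3.303×10^6 W.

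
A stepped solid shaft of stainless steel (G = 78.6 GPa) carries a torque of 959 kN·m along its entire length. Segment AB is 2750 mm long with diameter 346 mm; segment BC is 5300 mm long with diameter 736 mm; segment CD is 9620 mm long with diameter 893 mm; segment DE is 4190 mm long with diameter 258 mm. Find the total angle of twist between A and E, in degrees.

8.34°

J_AB = π(0.346)⁴/32 = 1.41×10^-3 m⁴; J_BC = π(0.736)⁴/32 = 0.0288 m⁴; J_CD = π(0.893)⁴/32 = 0.0624 m⁴; J_DE = π(0.258)⁴/32 = 4.35×10^-4 m⁴.
θ = (T/G)·Σ L_i/J_i = (959000/78.6×10⁹)·(2.75/1.41×10^-3 + 5.30/0.0288 + 9.62/0.0624 + 4.19/4.35×10^-4) = 0.1455 rad.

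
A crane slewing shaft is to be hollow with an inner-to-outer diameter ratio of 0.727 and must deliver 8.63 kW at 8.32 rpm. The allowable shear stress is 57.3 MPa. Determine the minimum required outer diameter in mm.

ω = 2π·8.32/60 = 0.8713 rad/s, so T = P/ω = 8.63×10³ / 0.8713 = 9905 N·m.
For a hollow shaft with d_i/d_o = 0.727: τ_max = 16T/(π d_o³ (1−k⁴)), so d_o = [16T/(π τ_allow (1−k⁴))]^(1/3) = [16·9905/(π·5.73×10^7·0.7207)]^(1/3) = 0.1069 m.

107 mm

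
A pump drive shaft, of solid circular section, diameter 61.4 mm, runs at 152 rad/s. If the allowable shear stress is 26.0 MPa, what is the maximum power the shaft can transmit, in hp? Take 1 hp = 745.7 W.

J = πd⁴/32 = π(0.0614)⁴/32 = 1.395×10^-6 m⁴.
T_max = τ_allow·J/r = 2.60×10^7 × 1.395×10^-6 / 0.0307 = 1182 N·m.
ω = 152 rad/s, so P_max = T_max·ω = 1.796×10^5 W.

241 hp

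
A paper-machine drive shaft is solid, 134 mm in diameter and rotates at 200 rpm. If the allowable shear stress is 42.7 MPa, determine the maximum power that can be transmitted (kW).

J = πd⁴/32 = π(0.134)⁴/32 = 3.165×10^-5 m⁴.
T_max = τ_allow·J/r = 4.27×10^7 × 3.165×10^-5 / 0.0670 = 20170 N·m.
ω = 2π·200/60 = 20.94 rad/s, so P_max = T_max·ω = 4.225×10^5 W.

423 kW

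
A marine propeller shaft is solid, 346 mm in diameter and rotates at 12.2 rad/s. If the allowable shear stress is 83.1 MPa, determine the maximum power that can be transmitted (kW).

J = πd⁴/32 = π(0.346)⁴/32 = 1.407×10^-3 m⁴.
T_max = τ_allow·J/r = 8.31×10^7 × 1.407×10^-3 / 0.173 = 675900 N·m.
ω = 12.2 rad/s, so P_max = T_max·ω = 8.246×10^6 W.

8250 kW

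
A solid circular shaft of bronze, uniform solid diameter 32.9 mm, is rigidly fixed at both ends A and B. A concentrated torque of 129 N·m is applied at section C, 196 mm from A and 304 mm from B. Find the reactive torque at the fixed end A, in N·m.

With uniform GJ and both ends fixed, compatibility θ_AC = θ_CB gives T_A·a = T_B·b, together with T_A + T_B = T₀.
T_A = T₀·b/(a+b) = 129.0·304/500.0 = 78.43 N·m; T_B = 50.57 N·m.

78.4 N·m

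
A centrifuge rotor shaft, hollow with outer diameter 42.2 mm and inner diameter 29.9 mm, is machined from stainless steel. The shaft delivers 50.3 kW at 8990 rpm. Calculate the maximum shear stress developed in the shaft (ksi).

0.702 ksi

ω = 2π·8990/60 = 941.4 rad/s, so T = P/ω = 50.3×10³ / 941.4 = 53.43 N·m.
J = π(d_o⁴ − d_i⁴)/32 = π(0.0422⁴ − 0.0299⁴)/32 = 2.329×10^-7 m⁴.
τ_max = T·r/J = 53.43 × 0.0211 / 2.329×10^-7 = 4.841×10^6 Pa.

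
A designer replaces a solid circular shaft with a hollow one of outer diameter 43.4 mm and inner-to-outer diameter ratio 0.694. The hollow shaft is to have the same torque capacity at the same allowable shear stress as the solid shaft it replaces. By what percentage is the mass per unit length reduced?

38.2 %

Equal τ_max and T ⇒ the solid shaft needs d_s³ = d_o³(1−k⁴), so d_s = 43.4·(1−0.694⁴)^(1/3) = 39.74 mm.
Area ratio A_h/A_s = d_o²(1−k²)/d_s² = (1−k²)/(1−k⁴)^(2/3) = 0.6181.
Mass saving = 1 − 0.6181 = 38.2 %.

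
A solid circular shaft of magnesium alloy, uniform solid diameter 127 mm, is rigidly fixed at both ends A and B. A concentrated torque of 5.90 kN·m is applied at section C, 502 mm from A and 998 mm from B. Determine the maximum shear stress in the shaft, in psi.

With uniform GJ and both ends fixed, compatibility θ_AC = θ_CB gives T_A·a = T_B·b, together with T_A + T_B = T₀.
T_A = T₀·b/(a+b) = 5900·998/1500 = 3925 N·m; T_B = 1975 N·m.
τ in each portion: τ_AC = 9.76×10^6 Pa, τ_CB = 4.91×10^6 Pa; maximum is in AC.
τ_max = T_AC·r/J = 3925·0.0635/2.55×10^-5 = 9.760×10^6 Pa.

1420 psi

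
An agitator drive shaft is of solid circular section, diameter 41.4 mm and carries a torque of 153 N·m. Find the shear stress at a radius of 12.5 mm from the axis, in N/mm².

J = πd⁴/32 = π(0.0414)⁴/32 = 2.884×10^-7 m⁴.
Shear stress varies linearly with radius: τ = T·r/J = 153.0 × 0.0125 / 2.884×10^-7 = 6.631×10^6 Pa.

6.63 N/mm²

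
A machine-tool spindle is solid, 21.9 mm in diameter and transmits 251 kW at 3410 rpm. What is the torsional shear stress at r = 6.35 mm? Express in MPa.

ω = 2π·3410/60 = 357.1 rad/s, so T = P/ω = 251×10³ / 357.1 = 702.9 N·m.
J = πd⁴/32 = π(0.0219)⁴/32 = 2.258×10^-8 m⁴.
Shear stress varies linearly with radius: τ = T·r/J = 702.9 × 0.00635 / 2.258×10^-8 = 1.976×10^8 Pa.

198 MPa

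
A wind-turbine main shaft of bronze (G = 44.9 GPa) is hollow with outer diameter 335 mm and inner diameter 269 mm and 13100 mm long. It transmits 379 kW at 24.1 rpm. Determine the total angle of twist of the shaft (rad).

0.0607 rad

ω = 2π·24.1/60 = 2.524 rad/s, so T = P/ω = 379×10³ / 2.524 = 150200 N·m.
J = π(d_o⁴ − d_i⁴)/32 = π(0.335⁴ − 0.269⁴)/32 = 7.224×10^-4 m⁴.
θ = T·L/(G·J) = 150200 × 13.1 / (44.9×10⁹ × 7.224×10^-4) = 0.06065 rad.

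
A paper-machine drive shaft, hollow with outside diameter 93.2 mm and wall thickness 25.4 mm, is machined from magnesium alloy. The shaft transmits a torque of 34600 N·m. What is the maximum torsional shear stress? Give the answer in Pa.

2.27e8 Pa

J = π(d_o⁴ − d_i⁴)/32 = π(0.0932⁴ − 0.0424⁴)/32 = 7.090×10^-6 m⁴.
τ_max = T·r/J = 34600 × 0.0466 / 7.090×10^-6 = 2.274×10^8 Pa.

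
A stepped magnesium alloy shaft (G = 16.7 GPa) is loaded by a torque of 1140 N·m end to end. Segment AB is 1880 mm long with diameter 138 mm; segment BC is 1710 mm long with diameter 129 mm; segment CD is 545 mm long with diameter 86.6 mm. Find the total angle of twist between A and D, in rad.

0.0146 rad

J_AB = π(0.138)⁴/32 = 3.56×10^-5 m⁴; J_BC = π(0.129)⁴/32 = 2.72×10^-5 m⁴; J_CD = π(0.0866)⁴/32 = 5.52×10^-6 m⁴.
θ = (T/G)·Σ L_i/J_i = (1140/16.7×10⁹)·(1.88/3.56×10^-5 + 1.71/2.72×10^-5 + 0.545/5.52×10^-6) = 0.01464 rad.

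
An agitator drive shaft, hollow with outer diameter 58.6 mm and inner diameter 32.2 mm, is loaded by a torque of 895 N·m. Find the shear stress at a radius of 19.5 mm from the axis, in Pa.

J = π(d_o⁴ − d_i⁴)/32 = π(0.0586⁴ − 0.0322⁴)/32 = 1.052×10^-6 m⁴.
Shear stress varies linearly with radius: τ = T·r/J = 895.0 × 0.0195 / 1.052×10^-6 = 1.659×10^7 Pa.

1.66e7 Pa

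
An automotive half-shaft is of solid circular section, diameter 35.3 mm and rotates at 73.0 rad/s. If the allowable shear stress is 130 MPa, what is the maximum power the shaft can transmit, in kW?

J = πd⁴/32 = π(0.0353)⁴/32 = 1.524×10^-7 m⁴.
T_max = τ_allow·J/r = 1.30×10^8 × 1.524×10^-7 / 0.0176 = 1123 N·m.
ω = 73.0 rad/s, so P_max = T_max·ω = 8.196×10^4 W.

82.0 kW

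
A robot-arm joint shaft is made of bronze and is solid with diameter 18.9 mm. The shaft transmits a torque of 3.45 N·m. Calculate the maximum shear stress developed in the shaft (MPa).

J = πd⁴/32 = π(0.0189)⁴/32 = 1.253×10^-8 m⁴.
τ_max = T·r/J = 3.450 × 0.00945 / 1.253×10^-8 = 2.603×10^6 Pa.

2.60 MPa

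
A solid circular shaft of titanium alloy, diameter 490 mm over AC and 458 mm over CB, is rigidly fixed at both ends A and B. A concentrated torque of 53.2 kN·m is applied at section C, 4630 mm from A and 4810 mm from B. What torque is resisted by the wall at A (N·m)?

Compatibility: T_A·a/J_AC = T_B·b/J_CB with T_A + T_B = T₀.
J_AC = 5.66×10^-3 m⁴, J_CB = 4.32×10^-3 m⁴, so T_A = T₀·(J_AC/a)/((J_AC/a)+(J_CB/b)) = 30670 N·m, T_B = 22530 N·m.

30700 N·m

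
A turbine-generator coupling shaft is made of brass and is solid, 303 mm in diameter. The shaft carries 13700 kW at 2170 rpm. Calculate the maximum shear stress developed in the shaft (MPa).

11.0 MPa

ω = 2π·2170/60 = 227.2 rad/s, so T = P/ω = 13700×10³ / 227.2 = 60290 N·m.
J = πd⁴/32 = π(0.303)⁴/32 = 8.275×10^-4 m⁴.
τ_max = T·r/J = 60290 × 0.151 / 8.275×10^-4 = 1.104×10^7 Pa.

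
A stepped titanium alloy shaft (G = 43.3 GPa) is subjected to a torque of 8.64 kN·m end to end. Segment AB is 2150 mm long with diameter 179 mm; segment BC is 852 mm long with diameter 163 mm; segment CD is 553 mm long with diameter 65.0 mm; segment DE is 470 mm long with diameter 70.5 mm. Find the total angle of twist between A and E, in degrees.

6.21°

J_AB = π(0.179)⁴/32 = 1.01×10^-4 m⁴; J_BC = π(0.163)⁴/32 = 6.93×10^-5 m⁴; J_CD = π(0.0650)⁴/32 = 1.75×10^-6 m⁴; J_DE = π(0.0705)⁴/32 = 2.43×10^-6 m⁴.
θ = (T/G)·Σ L_i/J_i = (8640/43.3×10⁹)·(2.15/1.01×10^-4 + 0.852/6.93×10^-5 + 0.553/1.75×10^-6 + 0.470/2.43×10^-6) = 0.1083 rad.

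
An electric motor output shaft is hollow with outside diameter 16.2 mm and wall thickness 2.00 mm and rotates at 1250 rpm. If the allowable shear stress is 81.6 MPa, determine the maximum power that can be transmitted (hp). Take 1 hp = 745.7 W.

8.11 hp

J = π(d_o⁴ − d_i⁴)/32 = π(0.0162⁴ − 0.0122⁴)/32 = 4.587×10^-9 m⁴.
T_max = τ_allow·J/r = 8.16×10^7 × 4.587×10^-9 / 0.00810 = 46.21 N·m.
ω = 2π·1250/60 = 130.9 rad/s, so P_max = T_max·ω = 6049 W.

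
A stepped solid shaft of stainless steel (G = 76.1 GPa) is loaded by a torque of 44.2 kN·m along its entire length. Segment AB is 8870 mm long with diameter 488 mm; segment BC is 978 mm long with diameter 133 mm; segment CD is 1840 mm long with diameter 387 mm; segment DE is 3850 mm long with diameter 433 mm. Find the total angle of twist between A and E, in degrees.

1.18°

J_AB = π(0.488)⁴/32 = 5.57×10^-3 m⁴; J_BC = π(0.133)⁴/32 = 3.07×10^-5 m⁴; J_CD = π(0.387)⁴/32 = 2.20×10^-3 m⁴; J_DE = π(0.433)⁴/32 = 3.45×10^-3 m⁴.
θ = (T/G)·Σ L_i/J_i = (44200/76.1×10⁹)·(8.87/5.57×10^-3 + 0.978/3.07×10^-5 + 1.84/2.20×10^-3 + 3.85/3.45×10^-3) = 0.02055 rad.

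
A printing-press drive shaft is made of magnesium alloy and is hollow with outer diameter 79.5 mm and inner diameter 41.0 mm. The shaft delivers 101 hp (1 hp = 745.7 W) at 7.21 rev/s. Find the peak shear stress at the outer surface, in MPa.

18.1 MPa

ω = 2π·7.21 = 45.30 rad/s, so T = P/ω = 101×745.7 / 45.30 = 1663 N·m.
J = π(d_o⁴ − d_i⁴)/32 = π(0.0795⁴ − 0.0410⁴)/32 = 3.644×10^-6 m⁴.
τ_max = T·r/J = 1663 × 0.0398 / 3.644×10^-6 = 1.813×10^7 Pa.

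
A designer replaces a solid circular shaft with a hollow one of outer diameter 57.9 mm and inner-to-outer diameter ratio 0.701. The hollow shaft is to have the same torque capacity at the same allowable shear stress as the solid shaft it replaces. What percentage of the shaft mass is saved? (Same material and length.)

38.9 %

Equal τ_max and T ⇒ the solid shaft needs d_s³ = d_o³(1−k⁴), so d_s = 57.9·(1−0.701⁴)^(1/3) = 52.80 mm.
Area ratio A_h/A_s = d_o²(1−k²)/d_s² = (1−k²)/(1−k⁴)^(2/3) = 0.6115.
Mass saving = 1 − 0.6115 = 38.9 %.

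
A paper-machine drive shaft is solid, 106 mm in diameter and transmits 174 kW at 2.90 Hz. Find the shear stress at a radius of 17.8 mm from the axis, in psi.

ω = 2π·2.90 = 18.22 rad/s, so T = P/ω = 174×10³ / 18.22 = 9549 N·m.
J = πd⁴/32 = π(0.106)⁴/32 = 1.239×10^-5 m⁴.
Shear stress varies linearly with radius: τ = T·r/J = 9549 × 0.0178 / 1.239×10^-5 = 1.371×10^7 Pa.

1990 psi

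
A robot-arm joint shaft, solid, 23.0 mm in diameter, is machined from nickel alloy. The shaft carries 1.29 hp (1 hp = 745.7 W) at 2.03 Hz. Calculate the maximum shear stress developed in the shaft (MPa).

31.6 MPa

ω = 2π·2.03 = 12.75 rad/s, so T = P/ω = 1.29×745.7 / 12.75 = 75.42 N·m.
J = πd⁴/32 = π(0.0230)⁴/32 = 2.747×10^-8 m⁴.
τ_max = T·r/J = 75.42 × 0.0115 / 2.747×10^-8 = 3.157×10^7 Pa.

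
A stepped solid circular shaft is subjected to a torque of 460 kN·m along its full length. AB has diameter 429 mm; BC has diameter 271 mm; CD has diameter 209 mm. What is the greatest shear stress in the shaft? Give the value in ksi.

37.2 ksi

Under the same torque, τ_max = 16T/(πd³) is largest where d is smallest — segment CD (d = 209 mm).
τ_max = 16·460000/(π·(0.209)³) = 2.566×10^8 Pa.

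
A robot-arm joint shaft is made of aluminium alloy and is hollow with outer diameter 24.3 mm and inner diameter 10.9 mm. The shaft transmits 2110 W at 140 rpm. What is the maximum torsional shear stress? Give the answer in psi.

7720 psi

ω = 2π·140/60 = 14.66 rad/s, so T = P/ω = 2110 / 14.66 = 143.9 N·m.
J = π(d_o⁴ − d_i⁴)/32 = π(0.0243⁴ − 0.0109⁴)/32 = 3.285×10^-8 m⁴.
τ_max = T·r/J = 143.9 × 0.0122 / 3.285×10^-8 = 5.324×10^7 Pa.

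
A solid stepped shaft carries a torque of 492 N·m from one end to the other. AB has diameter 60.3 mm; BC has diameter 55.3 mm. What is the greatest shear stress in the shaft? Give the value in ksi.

Under the same torque, τ_max = 16T/(πd³) is largest where d is smallest — segment BC (d = 55.3 mm).
τ_max = 16·492.0/(π·(0.0553)³) = 1.482×10^7 Pa.

2.15 ksi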